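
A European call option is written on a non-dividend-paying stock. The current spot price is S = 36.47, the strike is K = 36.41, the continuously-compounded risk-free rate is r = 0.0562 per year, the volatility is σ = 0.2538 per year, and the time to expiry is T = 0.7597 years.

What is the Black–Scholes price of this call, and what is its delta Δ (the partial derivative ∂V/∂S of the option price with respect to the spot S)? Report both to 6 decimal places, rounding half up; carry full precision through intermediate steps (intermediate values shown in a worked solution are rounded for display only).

σ√T = 0.2538·√0.7597 = 0.221214
d₁ = (ln(S/K) + (r+σ²/2)T) / (σ√T) = (ln(36.47/36.41) + (0.0562+0.2538²/2)·0.7597) / 0.221214 = (0.001647 + 0.067163) / 0.221214 = 0.311054
d₂ = d₁ − σ√T = 0.311054 − 0.221214 = 0.089840
e^{−rT} = e^{−0.0562·0.7597} = 0.958203
N(d₁) = 0.622120,  N(d₂) = 0.535793
Call price V = S·N(d₁) − K·e^{−rT}·N(d₂) = 22.688724 − 18.692840 = 3.995884
Δ = N(d₁) = 0.622120

price = 3.995884
Δ = 0.622120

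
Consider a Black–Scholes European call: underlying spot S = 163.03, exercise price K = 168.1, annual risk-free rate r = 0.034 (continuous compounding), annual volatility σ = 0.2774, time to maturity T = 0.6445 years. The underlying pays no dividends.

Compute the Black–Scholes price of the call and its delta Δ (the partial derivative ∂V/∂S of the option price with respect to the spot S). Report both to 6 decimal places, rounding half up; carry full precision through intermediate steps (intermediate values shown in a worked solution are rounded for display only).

σ√T = 0.2774·√0.6445 = 0.222699
d₁ = (ln(S/K) + (r+σ²/2)T) / (σ√T) = (ln(163.03/168.1) + (0.034+0.2774²/2)·0.6445) / 0.222699 = (-0.030625 + 0.046710) / 0.222699 = 0.072230
d₂ = d₁ − σ√T = 0.072230 − 0.222699 = -0.150469
e^{−rT} = e^{−0.034·0.6445} = 0.978325
N(d₁) = 0.528791,  N(d₂) = 0.440197
Call price V = S·N(d₁) − K·e^{−rT}·N(d₂) = 86.208737 − 72.393327 = 13.815410
Δ = N(d₁) = 0.528791

price = 13.815410
Δ = 0.528791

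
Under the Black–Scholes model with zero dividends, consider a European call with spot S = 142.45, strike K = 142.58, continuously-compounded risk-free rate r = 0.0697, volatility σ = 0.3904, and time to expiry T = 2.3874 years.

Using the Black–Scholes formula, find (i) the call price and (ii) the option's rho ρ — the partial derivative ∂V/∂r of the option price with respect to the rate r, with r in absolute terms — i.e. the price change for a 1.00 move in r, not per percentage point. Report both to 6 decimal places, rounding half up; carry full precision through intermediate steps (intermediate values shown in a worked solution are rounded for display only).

price = 43.184190
ρ = 140.973233

σ√T = 0.3904·√2.3874 = 0.603215
d₁ = (ln(S/K) + (r+σ²/2)T) / (σ√T) = (ln(142.45/142.58) + (0.0697+0.3904²/2)·2.3874) / 0.603215 = (-0.000912 + 0.348336) / 0.603215 = 0.575953
d₂ = d₁ − σ√T = 0.575953 − 0.603215 = -0.027262
e^{−rT} = e^{−0.0697·2.3874} = 0.846706
N(d₁) = 0.717677,  N(d₂) = 0.489125
Call price V = S·N(d₁) − K·e^{−rT}·N(d₂) = 102.233044 − 59.048854 = 43.184190
ρ = K·T·e^{−rT}·N(d₂) = 140.973233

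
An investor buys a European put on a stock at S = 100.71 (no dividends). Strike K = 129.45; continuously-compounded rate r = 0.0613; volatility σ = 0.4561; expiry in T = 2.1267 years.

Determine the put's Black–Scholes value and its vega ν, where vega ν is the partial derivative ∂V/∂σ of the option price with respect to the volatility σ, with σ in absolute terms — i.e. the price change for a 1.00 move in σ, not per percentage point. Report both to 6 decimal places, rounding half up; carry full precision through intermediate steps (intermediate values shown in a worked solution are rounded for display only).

price = 34.821822
ν = 57.926335

σ√T = 0.4561·√2.1267 = 0.665140
d₁ = (ln(S/K) + (r+σ²/2)T) / (σ√T) = (ln(100.71/129.45) + (0.0613+0.4561²/2)·2.1267) / 0.665140 = (-0.251050 + 0.351572) / 0.665140 = 0.151130
d₂ = d₁ − σ√T = 0.151130 − 0.665140 = -0.514010
e^{−rT} = e^{−0.0613·2.1267} = 0.877773
N(−d₁) = 0.439936,  N(−d₂) = 0.696377
Put price V = K·e^{−rT}·N(−d₂) − S·N(−d₁) = 79.127823 − 44.306001 = 34.821822
φ(d₁) = (1/√(2π))·e^{−d₁²/2} = 0.394412
ν = S·φ(d₁)·√T = 57.926335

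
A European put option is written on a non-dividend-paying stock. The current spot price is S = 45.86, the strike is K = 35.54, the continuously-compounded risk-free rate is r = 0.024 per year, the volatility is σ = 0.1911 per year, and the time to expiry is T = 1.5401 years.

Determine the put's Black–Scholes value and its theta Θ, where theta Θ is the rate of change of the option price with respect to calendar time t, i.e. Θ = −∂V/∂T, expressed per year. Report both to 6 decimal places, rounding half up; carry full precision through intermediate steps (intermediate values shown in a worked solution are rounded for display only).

σ√T = 0.1911·√1.5401 = 0.237157
d₁ = (ln(S/K) + (r+σ²/2)T) / (σ√T) = (ln(45.86/35.54) + (0.024+0.1911²/2)·1.5401) / 0.237157 = (0.254934 + 0.065084) / 0.237157 = 1.349397
d₂ = d₁ − σ√T = 1.349397 − 0.237157 = 1.112241
e^{−rT} = e^{−0.024·1.5401} = 0.963712
N(−d₁) = 0.088605,  N(−d₂) = 0.133017
Put price V = K·e^{−rT}·N(−d₂) − S·N(−d₁) = 4.555887 − 4.063410 = 0.492477
φ(d₁) = (1/√(2π))·e^{−d₁²/2} = 0.160514
Θ = −S·φ(d₁)·σ/(2√T) + r·K·e^{−rT}·N(−d₂) = −0.566765 + 0.109341 = -0.457423

price = 0.492477
Θ = -0.457423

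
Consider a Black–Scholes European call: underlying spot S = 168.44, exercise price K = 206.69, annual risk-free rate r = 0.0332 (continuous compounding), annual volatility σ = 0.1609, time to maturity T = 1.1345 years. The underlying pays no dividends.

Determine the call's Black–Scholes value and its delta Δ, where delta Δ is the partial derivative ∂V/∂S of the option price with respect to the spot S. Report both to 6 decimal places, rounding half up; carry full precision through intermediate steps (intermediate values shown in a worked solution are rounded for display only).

price = 2.738632
Δ = 0.187106

σ√T = 0.1609·√1.1345 = 0.171379
d₁ = (ln(S/K) + (r+σ²/2)T) / (σ√T) = (ln(168.44/206.69) + (0.0332+0.1609²/2)·1.1345) / 0.171379 = (-0.204640 + 0.052351) / 0.171379 = -0.888612
d₂ = d₁ − σ√T = -0.888612 − 0.171379 = -1.059991
e^{−rT} = e^{−0.0332·1.1345} = 0.963035
N(d₁) = 0.187106,  N(d₂) = 0.144574
Call price V = S·N(d₁) − K·e^{−rT}·N(d₂) = 31.516110 − 28.777478 = 2.738632
Δ = N(d₁) = 0.187106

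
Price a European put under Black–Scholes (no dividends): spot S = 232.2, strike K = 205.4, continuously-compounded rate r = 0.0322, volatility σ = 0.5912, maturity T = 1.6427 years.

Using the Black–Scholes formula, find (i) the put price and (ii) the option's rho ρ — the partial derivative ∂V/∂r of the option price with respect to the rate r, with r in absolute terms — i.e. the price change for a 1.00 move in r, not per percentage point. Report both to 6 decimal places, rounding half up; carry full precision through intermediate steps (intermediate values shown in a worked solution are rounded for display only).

σ√T = 0.5912·√1.6427 = 0.757728
d₁ = (ln(S/K) + (r+σ²/2)T) / (σ√T) = (ln(232.2/205.4) + (0.0322+0.5912²/2)·1.6427) / 0.757728 = (0.122640 + 0.339971) / 0.757728 = 0.610523
d₂ = d₁ − σ√T = 0.610523 − 0.757728 = -0.147205
e^{−rT} = e^{−0.0322·1.6427} = 0.948480
N(−d₁) = 0.270758,  N(−d₂) = 0.558515
Put price V = K·e^{−rT}·N(−d₂) − S·N(−d₁) = 108.808602 − 62.869913 = 45.938688
ρ = −K·T·e^{−rT}·N(−d₂) = -178.739890

price = 45.938688
ρ = -178.739890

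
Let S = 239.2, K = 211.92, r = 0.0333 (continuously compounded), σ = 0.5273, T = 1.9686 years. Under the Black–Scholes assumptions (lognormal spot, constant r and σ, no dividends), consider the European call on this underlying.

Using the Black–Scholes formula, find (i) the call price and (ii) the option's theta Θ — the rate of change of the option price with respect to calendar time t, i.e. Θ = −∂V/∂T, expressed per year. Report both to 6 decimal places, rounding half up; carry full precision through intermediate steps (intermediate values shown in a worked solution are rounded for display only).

price = 85.412691
Θ = -17.771086

σ√T = 0.5273·√1.9686 = 0.739838
d₁ = (ln(S/K) + (r+σ²/2)T) / (σ√T) = (ln(239.2/211.92) + (0.0333+0.5273²/2)·1.9686) / 0.739838 = (0.121091 + 0.339234) / 0.739838 = 0.622198
d₂ = d₁ − σ√T = 0.622198 − 0.739838 = -0.117640
e^{−rT} = e^{−0.0333·1.9686} = 0.936548
N(d₁) = 0.733094,  N(d₂) = 0.453177
Call price V = S·N(d₁) − K·e^{−rT}·N(d₂) = 175.356117 − 89.943426 = 85.412691
φ(d₁) = (1/√(2π))·e^{−d₁²/2} = 0.328735
Θ = −S·φ(d₁)·σ/(2√T) − r·K·e^{−rT}·N(d₂) = −14.775970 − 2.995116 = -17.771086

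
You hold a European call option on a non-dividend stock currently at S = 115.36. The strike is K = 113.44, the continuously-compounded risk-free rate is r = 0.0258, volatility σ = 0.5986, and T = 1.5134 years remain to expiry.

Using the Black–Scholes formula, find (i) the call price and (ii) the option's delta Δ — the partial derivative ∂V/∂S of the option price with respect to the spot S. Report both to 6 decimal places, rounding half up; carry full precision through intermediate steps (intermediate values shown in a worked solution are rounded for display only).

price = 35.460852
Δ = 0.671484

σ√T = 0.5986·√1.5134 = 0.736400
d₁ = (ln(S/K) + (r+σ²/2)T) / (σ√T) = (ln(115.36/113.44) + (0.0258+0.5986²/2)·1.5134) / 0.736400 = (0.016784 + 0.310188) / 0.736400 = 0.444014
d₂ = d₁ − σ√T = 0.444014 − 0.736400 = -0.292386
e^{−rT} = e^{−0.0258·1.5134} = 0.961707
N(d₁) = 0.671484,  N(d₂) = 0.384996
Call price V = S·N(d₁) − K·e^{−rT}·N(d₂) = 77.462356 − 42.001505 = 35.460852
Δ = N(d₁) = 0.671484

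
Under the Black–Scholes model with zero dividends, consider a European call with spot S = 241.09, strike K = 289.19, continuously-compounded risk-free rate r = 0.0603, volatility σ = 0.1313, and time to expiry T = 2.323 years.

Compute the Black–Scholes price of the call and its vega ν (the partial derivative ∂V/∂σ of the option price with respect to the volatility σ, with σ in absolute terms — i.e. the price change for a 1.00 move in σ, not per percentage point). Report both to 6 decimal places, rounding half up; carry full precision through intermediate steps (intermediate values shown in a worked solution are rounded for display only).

σ√T = 0.1313·√2.323 = 0.200119
d₁ = (ln(S/K) + (r+σ²/2)T) / (σ√T) = (ln(241.09/289.19) + (0.0603+0.1313²/2)·2.323) / 0.200119 = (-0.181914 + 0.160101) / 0.200119 = -0.108999
d₂ = d₁ − σ√T = -0.108999 − 0.200119 = -0.309118
e^{−rT} = e^{−0.0603·2.323} = 0.869291
N(d₁) = 0.456602,  N(d₂) = 0.378616
Call price V = S·N(d₁) − K·e^{−rT}·N(d₂) = 110.082098 − 95.180353 = 14.901745
φ(d₁) = (1/√(2π))·e^{−d₁²/2} = 0.396579
ν = S·φ(d₁)·√T = 145.724976

price = 14.901745
ν = 145.724976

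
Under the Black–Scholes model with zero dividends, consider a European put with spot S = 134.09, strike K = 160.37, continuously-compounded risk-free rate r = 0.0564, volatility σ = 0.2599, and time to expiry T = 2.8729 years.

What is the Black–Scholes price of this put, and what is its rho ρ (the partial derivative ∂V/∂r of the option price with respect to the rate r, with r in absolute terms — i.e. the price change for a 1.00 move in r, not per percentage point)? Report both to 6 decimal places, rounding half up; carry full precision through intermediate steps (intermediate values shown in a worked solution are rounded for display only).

σ√T = 0.2599·√2.8729 = 0.440521
d₁ = (ln(S/K) + (r+σ²/2)T) / (σ√T) = (ln(134.09/160.37) + (0.0564+0.2599²/2)·2.8729) / 0.440521 = (-0.178972 + 0.259061) / 0.440521 = 0.181804
d₂ = d₁ − σ√T = 0.181804 − 0.440521 = -0.258717
e^{−rT} = e^{−0.0564·2.8729} = 0.850414
N(−d₁) = 0.427868,  N(−d₂) = 0.602073
Put price V = K·e^{−rT}·N(−d₂) − S·N(−d₁) = 82.111311 − 57.372856 = 24.738455
ρ = −K·T·e^{−rT}·N(−d₂) = -235.897585

price = 24.738455
ρ = -235.897585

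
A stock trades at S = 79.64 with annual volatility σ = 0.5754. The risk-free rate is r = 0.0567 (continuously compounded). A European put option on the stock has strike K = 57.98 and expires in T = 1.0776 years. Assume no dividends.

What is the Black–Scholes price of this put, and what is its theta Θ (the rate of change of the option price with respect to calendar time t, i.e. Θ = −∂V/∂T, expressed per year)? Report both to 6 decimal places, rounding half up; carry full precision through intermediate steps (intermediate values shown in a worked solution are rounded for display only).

price = 6.132446
Θ = -4.560938

σ√T = 0.5754·√1.0776 = 0.597308
d₁ = (ln(S/K) + (r+σ²/2)T) / (σ√T) = (ln(79.64/57.98) + (0.0567+0.5754²/2)·1.0776) / 0.597308 = (0.317418 + 0.239489) / 0.597308 = 0.932361
d₂ = d₁ − σ√T = 0.932361 − 0.597308 = 0.335052
e^{−rT} = e^{−0.0567·1.0776} = 0.940729
N(−d₁) = 0.175575,  N(−d₂) = 0.368793
Put price V = K·e^{−rT}·N(−d₂) − S·N(−d₁) = 20.115243 − 13.982797 = 6.132446
φ(d₁) = (1/√(2π))·e^{−d₁²/2} = 0.258312
Θ = −S·φ(d₁)·σ/(2√T) + r·K·e^{−rT}·N(−d₂) = −5.701472 + 1.140534 = -4.560938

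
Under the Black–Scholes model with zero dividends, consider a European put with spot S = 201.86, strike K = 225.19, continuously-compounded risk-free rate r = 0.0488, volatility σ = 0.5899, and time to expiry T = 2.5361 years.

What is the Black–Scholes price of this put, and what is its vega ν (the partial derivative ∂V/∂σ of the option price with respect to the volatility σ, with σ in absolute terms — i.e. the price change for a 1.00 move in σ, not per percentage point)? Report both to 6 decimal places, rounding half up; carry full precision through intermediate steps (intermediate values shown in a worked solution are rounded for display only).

σ√T = 0.5899·√2.5361 = 0.939424
d₁ = (ln(S/K) + (r+σ²/2)T) / (σ√T) = (ln(201.86/225.19) + (0.0488+0.5899²/2)·2.5361) / 0.939424 = (-0.109370 + 0.565020) / 0.939424 = 0.485032
d₂ = d₁ − σ√T = 0.485032 − 0.939424 = -0.454392
e^{−rT} = e^{−0.0488·2.5361} = 0.883590
N(−d₁) = 0.313827,  N(−d₂) = 0.675227
Put price V = K·e^{−rT}·N(−d₂) − S·N(−d₁) = 134.353733 − 63.349118 = 71.004615
φ(d₁) = (1/√(2π))·e^{−d₁²/2} = 0.354670
ν = S·φ(d₁)·√T = 114.014064

price = 71.004615
ν = 114.014064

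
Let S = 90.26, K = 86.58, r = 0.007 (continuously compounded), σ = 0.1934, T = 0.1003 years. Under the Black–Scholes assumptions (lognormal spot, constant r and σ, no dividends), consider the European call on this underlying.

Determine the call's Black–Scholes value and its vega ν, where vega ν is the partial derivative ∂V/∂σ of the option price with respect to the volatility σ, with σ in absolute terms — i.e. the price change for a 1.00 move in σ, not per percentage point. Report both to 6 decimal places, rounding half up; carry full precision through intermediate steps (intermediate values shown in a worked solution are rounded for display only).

σ√T = 0.1934·√0.1003 = 0.061250
d₁ = (ln(S/K) + (r+σ²/2)T) / (σ√T) = (ln(90.26/86.58) + (0.007+0.1934²/2)·0.1003) / 0.061250 = (0.041626 + 0.002578) / 0.061250 = 0.721687
d₂ = d₁ − σ√T = 0.721687 − 0.061250 = 0.660437
e^{−rT} = e^{−0.007·0.1003} = 0.999298
N(d₁) = 0.764757,  N(d₂) = 0.745513
Call price V = S·N(d₁) − K·e^{−rT}·N(d₂) = 69.026936 − 64.501246 = 4.525690
φ(d₁) = (1/√(2π))·e^{−d₁²/2} = 0.307477
ν = S·φ(d₁)·√T = 8.789385

price = 4.525690
ν = 8.789385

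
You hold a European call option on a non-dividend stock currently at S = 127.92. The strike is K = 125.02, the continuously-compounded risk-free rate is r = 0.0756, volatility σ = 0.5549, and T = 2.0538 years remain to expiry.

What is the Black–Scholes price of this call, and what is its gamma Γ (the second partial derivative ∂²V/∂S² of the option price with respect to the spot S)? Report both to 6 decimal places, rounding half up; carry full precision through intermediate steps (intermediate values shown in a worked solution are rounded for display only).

price = 47.609554
Γ = 0.003233

σ√T = 0.5549·√2.0538 = 0.795232
d₁ = (ln(S/K) + (r+σ²/2)T) / (σ√T) = (ln(127.92/125.02) + (0.0756+0.5549²/2)·2.0538) / 0.795232 = (0.022931 + 0.471464) / 0.795232 = 0.621700
d₂ = d₁ − σ√T = 0.621700 − 0.795232 = -0.173532
e^{−rT} = e^{−0.0756·2.0538} = 0.856186
N(d₁) = 0.732930,  N(d₂) = 0.431117
Call price V = S·N(d₁) − K·e^{−rT}·N(d₂) = 93.756451 − 46.146898 = 47.609554
φ(d₁) = (1/√(2π))·e^{−d₁²/2} = 0.328837
Γ = φ(d₁) / (S·σ·√T) = 0.003233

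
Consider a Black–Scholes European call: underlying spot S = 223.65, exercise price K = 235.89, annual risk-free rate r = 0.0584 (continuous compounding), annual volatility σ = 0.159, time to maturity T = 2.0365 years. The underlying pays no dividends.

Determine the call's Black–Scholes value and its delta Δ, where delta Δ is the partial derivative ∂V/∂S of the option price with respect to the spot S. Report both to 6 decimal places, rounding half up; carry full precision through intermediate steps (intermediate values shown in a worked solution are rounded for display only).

price = 27.474373
Δ = 0.656443

σ√T = 0.159·√2.0365 = 0.226903
d₁ = (ln(S/K) + (r+σ²/2)T) / (σ√T) = (ln(223.65/235.89) + (0.0584+0.159²/2)·2.0365) / 0.226903 = (-0.053283 + 0.144674) / 0.226903 = 0.402775
d₂ = d₁ − σ√T = 0.402775 − 0.226903 = 0.175873
e^{−rT} = e^{−0.0584·2.0365} = 0.887869
N(d₁) = 0.656443,  N(d₂) = 0.569803
Call price V = S·N(d₁) − K·e^{−rT}·N(d₂) = 146.813522 − 119.339149 = 27.474373
Δ = N(d₁) = 0.656443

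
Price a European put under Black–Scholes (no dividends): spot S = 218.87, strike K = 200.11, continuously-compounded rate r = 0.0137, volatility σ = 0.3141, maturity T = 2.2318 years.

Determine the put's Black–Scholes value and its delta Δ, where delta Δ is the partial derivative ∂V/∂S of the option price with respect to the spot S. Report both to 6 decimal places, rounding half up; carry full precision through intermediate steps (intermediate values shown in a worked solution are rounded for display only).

price = 27.132714
Δ = -0.311802

σ√T = 0.3141·√2.2318 = 0.469241
d₁ = (ln(S/K) + (r+σ²/2)T) / (σ√T) = (ln(218.87/200.11) + (0.0137+0.3141²/2)·2.2318) / 0.469241 = (0.089611 + 0.140669) / 0.469241 = 0.490750
d₂ = d₁ − σ√T = 0.490750 − 0.469241 = 0.021509
e^{−rT} = e^{−0.0137·2.2318} = 0.969887
N(−d₁) = 0.311802,  N(−d₂) = 0.491420
Put price V = K·e^{−rT}·N(−d₂) − S·N(−d₁) = 95.376749 − 68.244035 = 27.132714
Δ = −N(−d₁) = -0.311802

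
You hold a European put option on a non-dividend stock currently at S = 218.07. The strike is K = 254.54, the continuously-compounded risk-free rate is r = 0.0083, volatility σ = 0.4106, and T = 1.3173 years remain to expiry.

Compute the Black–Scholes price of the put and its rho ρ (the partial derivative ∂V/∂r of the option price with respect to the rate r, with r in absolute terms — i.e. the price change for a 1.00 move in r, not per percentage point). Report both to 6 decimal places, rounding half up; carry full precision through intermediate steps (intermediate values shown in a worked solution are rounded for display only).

σ√T = 0.4106·√1.3173 = 0.471261
d₁ = (ln(S/K) + (r+σ²/2)T) / (σ√T) = (ln(218.07/254.54) + (0.0083+0.4106²/2)·1.3173) / 0.471261 = (-0.154642 + 0.121977) / 0.471261 = -0.069314
d₂ = d₁ − σ√T = -0.069314 − 0.471261 = -0.540575
e^{−rT} = e^{−0.0083·1.3173} = 0.989126
N(−d₁) = 0.527630,  N(−d₂) = 0.705600
Put price V = K·e^{−rT}·N(−d₂) − S·N(−d₁) = 177.650314 − 115.060302 = 62.590012
ρ = −K·T·e^{−rT}·N(−d₂) = -234.018759

price = 62.590012
ρ = -234.018759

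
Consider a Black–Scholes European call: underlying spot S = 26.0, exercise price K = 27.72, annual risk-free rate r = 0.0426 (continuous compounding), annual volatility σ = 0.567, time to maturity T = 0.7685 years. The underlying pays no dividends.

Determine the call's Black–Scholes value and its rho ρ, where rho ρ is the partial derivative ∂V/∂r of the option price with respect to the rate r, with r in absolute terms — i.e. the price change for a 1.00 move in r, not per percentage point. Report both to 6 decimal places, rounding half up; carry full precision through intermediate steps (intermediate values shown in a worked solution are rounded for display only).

price = 4.780781
ρ = 7.786842

σ√T = 0.567·√0.7685 = 0.497056
d₁ = (ln(S/K) + (r+σ²/2)T) / (σ√T) = (ln(26.0/27.72) + (0.0426+0.567²/2)·0.7685) / 0.497056 = (-0.064058 + 0.156270) / 0.497056 = 0.185518
d₂ = d₁ − σ√T = 0.185518 − 0.497056 = -0.311538
e^{−rT} = e^{−0.0426·0.7685} = 0.967792
N(d₁) = 0.573588,  N(d₂) = 0.377696
Call price V = S·N(d₁) − K·e^{−rT}·N(d₂) = 14.913301 − 10.132520 = 4.780781
ρ = K·T·e^{−rT}·N(d₂) = 7.786842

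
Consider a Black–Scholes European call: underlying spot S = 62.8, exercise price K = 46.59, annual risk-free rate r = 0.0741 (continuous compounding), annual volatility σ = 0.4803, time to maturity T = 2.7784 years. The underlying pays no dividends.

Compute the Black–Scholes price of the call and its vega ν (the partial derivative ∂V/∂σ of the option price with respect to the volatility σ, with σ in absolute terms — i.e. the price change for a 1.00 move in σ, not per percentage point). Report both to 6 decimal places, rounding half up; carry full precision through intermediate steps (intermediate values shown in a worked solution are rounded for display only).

price = 30.884572
ν = 24.559560

σ√T = 0.4803·√2.7784 = 0.800590
d₁ = (ln(S/K) + (r+σ²/2)T) / (σ√T) = (ln(62.8/46.59) + (0.0741+0.4803²/2)·2.7784) / 0.800590 = (0.298569 + 0.526351) / 0.800590 = 1.030391
d₂ = d₁ − σ√T = 1.030391 − 0.800590 = 0.229801
e^{−rT} = e^{−0.0741·2.7784} = 0.813931
N(d₁) = 0.848587,  N(d₂) = 0.590877
Call price V = S·N(d₁) − K·e^{−rT}·N(d₂) = 53.291250 − 22.406678 = 30.884572
φ(d₁) = (1/√(2π))·e^{−d₁²/2} = 0.234619
ν = S·φ(d₁)·√T = 24.559560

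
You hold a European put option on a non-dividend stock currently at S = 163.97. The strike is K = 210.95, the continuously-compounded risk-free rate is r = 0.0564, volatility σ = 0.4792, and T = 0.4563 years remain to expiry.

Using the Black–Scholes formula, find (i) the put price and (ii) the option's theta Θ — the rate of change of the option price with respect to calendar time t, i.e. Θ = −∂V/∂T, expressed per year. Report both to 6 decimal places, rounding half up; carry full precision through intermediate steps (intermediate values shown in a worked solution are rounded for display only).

σ√T = 0.4792·√0.4563 = 0.323700
d₁ = (ln(S/K) + (r+σ²/2)T) / (σ√T) = (ln(163.97/210.95) + (0.0564+0.4792²/2)·0.4563) / 0.323700 = (-0.251938 + 0.078126) / 0.323700 = -0.536954
d₂ = d₁ − σ√T = -0.536954 − 0.323700 = -0.860653
e^{−rT} = e^{−0.0564·0.4563} = 0.974593
N(−d₁) = 0.704350,  N(−d₂) = 0.805285
Put price V = K·e^{−rT}·N(−d₂) − S·N(−d₁) = 165.558957 − 115.492302 = 50.066655
φ(d₁) = (1/√(2π))·e^{−d₁²/2} = 0.345384
Θ = −S·φ(d₁)·σ/(2√T) + r·K·e^{−rT}·N(−d₂) = −20.087612 + 9.337525 = -10.750087

price = 50.066655
Θ = -10.750087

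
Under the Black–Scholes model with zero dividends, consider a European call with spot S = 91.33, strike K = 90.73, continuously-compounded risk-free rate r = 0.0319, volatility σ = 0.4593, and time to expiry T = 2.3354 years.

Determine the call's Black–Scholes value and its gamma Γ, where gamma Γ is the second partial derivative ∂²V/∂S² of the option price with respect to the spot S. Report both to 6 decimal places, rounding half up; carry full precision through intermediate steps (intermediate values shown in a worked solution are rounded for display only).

σ√T = 0.4593·√2.3354 = 0.701903
d₁ = (ln(S/K) + (r+σ²/2)T) / (σ√T) = (ln(91.33/90.73) + (0.0319+0.4593²/2)·2.3354) / 0.701903 = (0.006591 + 0.320833) / 0.701903 = 0.466481
d₂ = d₁ − σ√T = 0.466481 − 0.701903 = -0.235422
e^{−rT} = e^{−0.0319·2.3354} = 0.928208
N(d₁) = 0.679564,  N(d₂) = 0.406941
Call price V = S·N(d₁) − K·e^{−rT}·N(d₂) = 62.064615 − 34.271044 = 27.793571
φ(d₁) = (1/√(2π))·e^{−d₁²/2} = 0.357814
Γ = φ(d₁) / (S·σ·√T) = 0.005582

price = 27.793571
Γ = 0.005582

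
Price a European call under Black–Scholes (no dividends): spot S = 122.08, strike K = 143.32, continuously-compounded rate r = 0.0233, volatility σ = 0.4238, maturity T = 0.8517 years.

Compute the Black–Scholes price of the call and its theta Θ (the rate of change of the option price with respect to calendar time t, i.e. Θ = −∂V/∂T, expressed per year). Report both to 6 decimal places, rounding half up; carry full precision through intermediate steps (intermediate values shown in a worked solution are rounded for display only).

price = 12.425426
Θ = -11.981176

σ√T = 0.4238·√0.8517 = 0.391115
d₁ = (ln(S/K) + (r+σ²/2)T) / (σ√T) = (ln(122.08/143.32) + (0.0233+0.4238²/2)·0.8517) / 0.391115 = (-0.160403 + 0.096330) / 0.391115 = -0.163822
d₂ = d₁ − σ√T = -0.163822 − 0.391115 = -0.554937
e^{−rT} = e^{−0.0233·0.8517} = 0.980351
N(d₁) = 0.434936,  N(d₂) = 0.289469
Call price V = S·N(d₁) − K·e^{−rT}·N(d₂) = 53.096930 − 40.671504 = 12.425426
φ(d₁) = (1/√(2π))·e^{−d₁²/2} = 0.393625
Θ = −S·φ(d₁)·σ/(2√T) − r·K·e^{−rT}·N(d₂) = −11.033530 − 0.947646 = -11.981176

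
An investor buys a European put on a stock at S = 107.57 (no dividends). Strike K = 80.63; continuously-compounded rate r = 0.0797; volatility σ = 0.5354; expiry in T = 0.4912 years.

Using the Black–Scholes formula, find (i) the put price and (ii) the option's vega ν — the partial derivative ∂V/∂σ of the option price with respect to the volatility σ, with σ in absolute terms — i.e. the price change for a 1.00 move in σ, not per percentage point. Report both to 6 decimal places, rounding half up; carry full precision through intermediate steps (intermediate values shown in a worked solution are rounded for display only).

σ√T = 0.5354·√0.4912 = 0.375239
d₁ = (ln(S/K) + (r+σ²/2)T) / (σ√T) = (ln(107.57/80.63) + (0.0797+0.5354²/2)·0.4912) / 0.375239 = (0.288271 + 0.109551) / 0.375239 = 1.060183
d₂ = d₁ − σ√T = 1.060183 − 0.375239 = 0.684944
e^{−rT} = e^{−0.0797·0.4912} = 0.961608
N(−d₁) = 0.144531,  N(−d₂) = 0.246689
Put price V = K·e^{−rT}·N(−d₂) − S·N(−d₁) = 19.126929 − 15.547162 = 3.579767
φ(d₁) = (1/√(2π))·e^{−d₁²/2} = 0.227425
ν = S·φ(d₁)·√T = 17.145868

price = 3.579767
ν = 17.145868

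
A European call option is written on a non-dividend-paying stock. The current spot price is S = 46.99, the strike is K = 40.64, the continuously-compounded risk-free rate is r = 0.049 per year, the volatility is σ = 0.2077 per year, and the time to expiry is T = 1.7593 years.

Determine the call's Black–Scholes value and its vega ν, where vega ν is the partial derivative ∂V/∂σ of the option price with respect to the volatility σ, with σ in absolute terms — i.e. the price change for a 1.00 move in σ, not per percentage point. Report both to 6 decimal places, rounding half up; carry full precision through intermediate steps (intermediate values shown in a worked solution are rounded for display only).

σ√T = 0.2077·√1.7593 = 0.275490
d₁ = (ln(S/K) + (r+σ²/2)T) / (σ√T) = (ln(46.99/40.64) + (0.049+0.2077²/2)·1.7593) / 0.275490 = (0.145182 + 0.124153) / 0.275490 = 0.977657
d₂ = d₁ − σ√T = 0.977657 − 0.275490 = 0.702167
e^{−rT} = e^{−0.049·1.7593} = 0.917406
N(d₁) = 0.835878,  N(d₂) = 0.758712
Call price V = S·N(d₁) − K·e^{−rT}·N(d₂) = 39.277911 − 28.287349 = 10.990561
φ(d₁) = (1/√(2π))·e^{−d₁²/2} = 0.247376
ν = S·φ(d₁)·√T = 15.418181

price = 10.990561
ν = 15.418181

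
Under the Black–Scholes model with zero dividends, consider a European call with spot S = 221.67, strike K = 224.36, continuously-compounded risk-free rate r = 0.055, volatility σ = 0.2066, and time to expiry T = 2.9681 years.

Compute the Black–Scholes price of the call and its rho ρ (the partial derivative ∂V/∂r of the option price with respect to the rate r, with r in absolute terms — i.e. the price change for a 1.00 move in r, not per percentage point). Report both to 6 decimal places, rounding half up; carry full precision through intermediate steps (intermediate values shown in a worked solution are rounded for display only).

price = 47.220031
ρ = 337.938644

σ√T = 0.2066·√2.9681 = 0.355934
d₁ = (ln(S/K) + (r+σ²/2)T) / (σ√T) = (ln(221.67/224.36) + (0.055+0.2066²/2)·2.9681) / 0.355934 = (-0.012062 + 0.226590) / 0.355934 = 0.602718
d₂ = d₁ − σ√T = 0.602718 − 0.355934 = 0.246784
e^{−rT} = e^{−0.055·2.9681} = 0.849383
N(d₁) = 0.726652,  N(d₂) = 0.597462
Call price V = S·N(d₁) − K·e^{−rT}·N(d₂) = 161.076924 − 113.856893 = 47.220031
ρ = K·T·e^{−rT}·N(d₂) = 337.938644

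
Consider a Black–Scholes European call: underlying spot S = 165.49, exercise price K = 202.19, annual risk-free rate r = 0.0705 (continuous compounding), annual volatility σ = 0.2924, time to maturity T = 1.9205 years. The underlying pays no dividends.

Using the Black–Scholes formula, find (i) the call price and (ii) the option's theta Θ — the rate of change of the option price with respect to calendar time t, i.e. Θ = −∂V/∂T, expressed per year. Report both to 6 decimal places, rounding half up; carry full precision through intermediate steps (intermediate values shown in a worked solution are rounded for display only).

σ√T = 0.2924·√1.9205 = 0.405214
d₁ = (ln(S/K) + (r+σ²/2)T) / (σ√T) = (ln(165.49/202.19) + (0.0705+0.2924²/2)·1.9205) / 0.405214 = (-0.200297 + 0.217494) / 0.405214 = 0.042440
d₂ = d₁ − σ√T = 0.042440 − 0.405214 = -0.362774
e^{−rT} = e^{−0.0705·1.9205} = 0.873371
N(d₁) = 0.516926,  N(d₂) = 0.358387
Call price V = S·N(d₁) − K·e^{−rT}·N(d₂) = 85.546106 − 63.286405 = 22.259702
φ(d₁) = (1/√(2π))·e^{−d₁²/2} = 0.398583
Θ = −S·φ(d₁)·σ/(2√T) − r·K·e^{−rT}·N(d₂) = −6.958745 − 4.461692 = -11.420436

price = 22.259702
Θ = -11.420436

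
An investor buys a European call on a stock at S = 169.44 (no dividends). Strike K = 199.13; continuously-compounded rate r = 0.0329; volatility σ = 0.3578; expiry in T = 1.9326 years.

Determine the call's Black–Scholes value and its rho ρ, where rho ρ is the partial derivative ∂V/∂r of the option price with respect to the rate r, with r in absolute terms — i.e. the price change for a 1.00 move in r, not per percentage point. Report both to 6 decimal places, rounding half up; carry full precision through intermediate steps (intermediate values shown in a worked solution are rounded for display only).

price = 26.939968
ρ = 118.446589

σ√T = 0.3578·√1.9326 = 0.497406
d₁ = (ln(S/K) + (r+σ²/2)T) / (σ√T) = (ln(169.44/199.13) + (0.0329+0.3578²/2)·1.9326) / 0.497406 = (-0.161459 + 0.187289) / 0.497406 = 0.051930
d₂ = d₁ − σ√T = 0.051930 − 0.497406 = -0.445477
e^{−rT} = e^{−0.0329·1.9326} = 0.938397
N(d₁) = 0.520708,  N(d₂) = 0.327988
Call price V = S·N(d₁) − K·e^{−rT}·N(d₂) = 88.228693 − 61.288724 = 26.939968
ρ = K·T·e^{−rT}·N(d₂) = 118.446589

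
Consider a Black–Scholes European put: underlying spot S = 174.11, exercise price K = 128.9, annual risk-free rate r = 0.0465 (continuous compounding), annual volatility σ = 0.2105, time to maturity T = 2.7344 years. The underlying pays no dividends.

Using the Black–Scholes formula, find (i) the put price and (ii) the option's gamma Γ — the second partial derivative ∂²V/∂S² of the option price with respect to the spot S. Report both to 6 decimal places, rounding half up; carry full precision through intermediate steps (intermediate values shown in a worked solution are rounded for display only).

price = 2.559446
Γ = 0.002460

σ√T = 0.2105·√2.7344 = 0.348083
d₁ = (ln(S/K) + (r+σ²/2)T) / (σ√T) = (ln(174.11/128.9) + (0.0465+0.2105²/2)·2.7344) / 0.348083 = (0.300650 + 0.187731) / 0.348083 = 1.403058
d₂ = d₁ − σ√T = 1.403058 − 0.348083 = 1.054975
e^{−rT} = e^{−0.0465·2.7344} = 0.880602
N(−d₁) = 0.080300,  N(−d₂) = 0.145718
Put price V = K·e^{−rT}·N(−d₂) − S·N(−d₁) = 16.540443 − 13.980996 = 2.559446
φ(d₁) = (1/√(2π))·e^{−d₁²/2} = 0.149087
Γ = φ(d₁) / (S·σ·√T) = 0.002460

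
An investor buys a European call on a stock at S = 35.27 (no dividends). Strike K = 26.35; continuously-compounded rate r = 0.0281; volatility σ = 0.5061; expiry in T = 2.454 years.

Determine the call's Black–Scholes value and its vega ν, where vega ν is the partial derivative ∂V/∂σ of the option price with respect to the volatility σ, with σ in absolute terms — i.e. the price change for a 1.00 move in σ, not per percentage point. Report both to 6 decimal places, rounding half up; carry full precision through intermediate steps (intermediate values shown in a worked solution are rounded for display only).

price = 15.440601
ν = 15.344101

σ√T = 0.5061·√2.454 = 0.792818
d₁ = (ln(S/K) + (r+σ²/2)T) / (σ√T) = (ln(35.27/26.35) + (0.0281+0.5061²/2)·2.454) / 0.792818 = (0.291564 + 0.383238) / 0.792818 = 0.851144
d₂ = d₁ − σ√T = 0.851144 − 0.792818 = 0.058325
e^{−rT} = e^{−0.0281·2.454} = 0.933366
N(d₁) = 0.802655,  N(d₂) = 0.523255
Call price V = S·N(d₁) − K·e^{−rT}·N(d₂) = 28.309650 − 12.869049 = 15.440601
φ(d₁) = (1/√(2π))·e^{−d₁²/2} = 0.277715
ν = S·φ(d₁)·√T = 15.344101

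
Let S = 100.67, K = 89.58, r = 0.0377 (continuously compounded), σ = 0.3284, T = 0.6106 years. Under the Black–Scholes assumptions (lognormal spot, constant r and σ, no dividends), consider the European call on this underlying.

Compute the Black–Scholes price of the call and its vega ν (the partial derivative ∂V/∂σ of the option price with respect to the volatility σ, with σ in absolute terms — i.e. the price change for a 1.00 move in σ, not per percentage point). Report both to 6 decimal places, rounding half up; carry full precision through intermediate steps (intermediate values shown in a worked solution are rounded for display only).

price = 17.551752
ν = 25.025495

σ√T = 0.3284·√0.6106 = 0.256615
d₁ = (ln(S/K) + (r+σ²/2)T) / (σ√T) = (ln(100.67/89.58) + (0.0377+0.3284²/2)·0.6106) / 0.256615 = (0.116716 + 0.055945) / 0.256615 = 0.672841
d₂ = d₁ − σ√T = 0.672841 − 0.256615 = 0.416226
e^{−rT} = e^{−0.0377·0.6106} = 0.977243
N(d₁) = 0.749476,  N(d₂) = 0.661378
Call price V = S·N(d₁) − K·e^{−rT}·N(d₂) = 75.449731 − 57.897979 = 17.551752
φ(d₁) = (1/√(2π))·e^{−d₁²/2} = 0.318130
ν = S·φ(d₁)·√T = 25.025495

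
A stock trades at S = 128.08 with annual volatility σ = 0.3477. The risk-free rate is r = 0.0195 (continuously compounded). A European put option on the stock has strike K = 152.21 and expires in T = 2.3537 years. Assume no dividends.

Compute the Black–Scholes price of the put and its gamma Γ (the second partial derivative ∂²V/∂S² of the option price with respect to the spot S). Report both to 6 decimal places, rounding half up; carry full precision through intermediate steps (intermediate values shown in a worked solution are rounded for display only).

price = 38.194380
Γ = 0.005837

σ√T = 0.3477·√2.3537 = 0.533433
d₁ = (ln(S/K) + (r+σ²/2)T) / (σ√T) = (ln(128.08/152.21) + (0.0195+0.3477²/2)·2.3537) / 0.533433 = (-0.172606 + 0.188173) / 0.533433 = 0.029182
d₂ = d₁ − σ√T = 0.029182 − 0.533433 = -0.504251
e^{−rT} = e^{−0.0195·2.3537} = 0.955140
N(−d₁) = 0.488360,  N(−d₂) = 0.692958
Put price V = K·e^{−rT}·N(−d₂) − S·N(−d₁) = 100.743489 − 62.549109 = 38.194380
φ(d₁) = (1/√(2π))·e^{−d₁²/2} = 0.398772
Γ = φ(d₁) / (S·σ·√T) = 0.005837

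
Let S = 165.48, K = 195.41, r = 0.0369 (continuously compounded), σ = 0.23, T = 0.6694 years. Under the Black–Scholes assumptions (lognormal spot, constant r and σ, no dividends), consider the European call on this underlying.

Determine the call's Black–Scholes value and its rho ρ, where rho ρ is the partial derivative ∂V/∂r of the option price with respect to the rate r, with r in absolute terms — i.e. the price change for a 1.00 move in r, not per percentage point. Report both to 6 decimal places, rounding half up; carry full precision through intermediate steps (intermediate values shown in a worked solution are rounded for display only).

σ√T = 0.23·√0.6694 = 0.188179
d₁ = (ln(S/K) + (r+σ²/2)T) / (σ√T) = (ln(165.48/195.41) + (0.0369+0.23²/2)·0.6694) / 0.188179 = (-0.166250 + 0.042406) / 0.188179 = -0.658114
d₂ = d₁ − σ√T = -0.658114 − 0.188179 = -0.846293
e^{−rT} = e^{−0.0369·0.6694} = 0.975602
N(d₁) = 0.255232,  N(d₂) = 0.198695
Call price V = S·N(d₁) − K·e^{−rT}·N(d₂) = 42.235869 − 37.879628 = 4.356241
ρ = K·T·e^{−rT}·N(d₂) = 25.356623

price = 4.356241
ρ = 25.356623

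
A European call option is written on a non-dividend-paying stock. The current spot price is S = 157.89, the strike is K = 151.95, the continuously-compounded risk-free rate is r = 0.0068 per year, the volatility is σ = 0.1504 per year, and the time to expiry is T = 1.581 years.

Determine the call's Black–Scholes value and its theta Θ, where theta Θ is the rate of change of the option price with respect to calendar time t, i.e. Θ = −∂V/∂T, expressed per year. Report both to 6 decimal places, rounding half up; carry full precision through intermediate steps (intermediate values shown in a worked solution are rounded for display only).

σ√T = 0.1504·√1.581 = 0.189110
d₁ = (ln(S/K) + (r+σ²/2)T) / (σ√T) = (ln(157.89/151.95) + (0.0068+0.1504²/2)·1.581) / 0.189110 = (0.038347 + 0.028632) / 0.189110 = 0.354181
d₂ = d₁ − σ√T = 0.354181 − 0.189110 = 0.165072
e^{−rT} = e^{−0.0068·1.581} = 0.989307
N(d₁) = 0.638398,  N(d₂) = 0.565556
Call price V = S·N(d₁) − K·e^{−rT}·N(d₂) = 100.796735 − 85.017326 = 15.779409
φ(d₁) = (1/√(2π))·e^{−d₁²/2} = 0.374688
Θ = −S·φ(d₁)·σ/(2√T) − r·K·e^{−rT}·N(d₂) = −3.538154 − 0.578118 = -4.116272

price = 15.779409
Θ = -4.116272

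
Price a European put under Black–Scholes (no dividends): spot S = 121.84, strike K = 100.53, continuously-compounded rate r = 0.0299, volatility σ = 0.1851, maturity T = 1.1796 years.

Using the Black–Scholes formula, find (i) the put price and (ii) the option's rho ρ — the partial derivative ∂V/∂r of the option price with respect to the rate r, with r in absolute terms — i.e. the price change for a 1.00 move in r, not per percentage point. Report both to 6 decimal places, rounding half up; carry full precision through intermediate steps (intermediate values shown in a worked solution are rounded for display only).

σ√T = 0.1851·√1.1796 = 0.201036
d₁ = (ln(S/K) + (r+σ²/2)T) / (σ√T) = (ln(121.84/100.53) + (0.0299+0.1851²/2)·1.1796) / 0.201036 = (0.192253 + 0.055478) / 0.201036 = 1.232268
d₂ = d₁ − σ√T = 1.232268 − 0.201036 = 1.031232
e^{−rT} = e^{−0.0299·1.1796} = 0.965345
N(−d₁) = 0.108924,  N(−d₂) = 0.151216
Put price V = K·e^{−rT}·N(−d₂) − S·N(−d₁) = 14.674916 − 13.271351 = 1.403565
ρ = −K·T·e^{−rT}·N(−d₂) = -17.310531

price = 1.403565
ρ = -17.310531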